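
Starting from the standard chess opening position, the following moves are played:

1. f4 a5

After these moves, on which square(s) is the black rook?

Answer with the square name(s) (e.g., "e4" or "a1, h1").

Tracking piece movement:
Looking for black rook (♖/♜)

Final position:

  a b c d e f g h
  ─────────────────
8│♜ ♞ ♝ ♛ ♚ ♝ ♞ ♜│8
7│· ♟ ♟ ♟ ♟ ♟ ♟ ♟│7
6│· · · · · · · ·│6
5│♟ · · · · · · ·│5
4│· · · · · ♙ · ·│4
3│· · · · · · · ·│3
2│♙ ♙ ♙ ♙ ♙ · ♙ ♙│2
1│♖ ♘ ♗ ♕ ♔ ♗ ♘ ♖│1
  ─────────────────
  a b c d e f g h


a8, h8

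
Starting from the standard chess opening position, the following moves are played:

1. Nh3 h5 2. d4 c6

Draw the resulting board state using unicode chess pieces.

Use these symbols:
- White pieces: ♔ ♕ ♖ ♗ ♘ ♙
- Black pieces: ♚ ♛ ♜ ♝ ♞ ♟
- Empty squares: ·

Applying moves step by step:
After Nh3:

♜ ♞ ♝ ♛ ♚ ♝ ♞ ♜
♟ ♟ ♟ ♟ ♟ ♟ ♟ ♟
· · · · · · · ·
· · · · · · · ·
· · · · · · · ·
· · · · · · · ♘
♙ ♙ ♙ ♙ ♙ ♙ ♙ ♙
♖ ♘ ♗ ♕ ♔ ♗ · ♖


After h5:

♜ ♞ ♝ ♛ ♚ ♝ ♞ ♜
♟ ♟ ♟ ♟ ♟ ♟ ♟ ·
· · · · · · · ·
· · · · · · · ♟
· · · · · · · ·
· · · · · · · ♘
♙ ♙ ♙ ♙ ♙ ♙ ♙ ♙
♖ ♘ ♗ ♕ ♔ ♗ · ♖


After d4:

♜ ♞ ♝ ♛ ♚ ♝ ♞ ♜
♟ ♟ ♟ ♟ ♟ ♟ ♟ ·
· · · · · · · ·
· · · · · · · ♟
· · · ♙ · · · ·
· · · · · · · ♘
♙ ♙ ♙ · ♙ ♙ ♙ ♙
♖ ♘ ♗ ♕ ♔ ♗ · ♖


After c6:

♜ ♞ ♝ ♛ ♚ ♝ ♞ ♜
♟ ♟ · ♟ ♟ ♟ ♟ ·
· · ♟ · · · · ·
· · · · · · · ♟
· · · ♙ · · · ·
· · · · · · · ♘
♙ ♙ ♙ · ♙ ♙ ♙ ♙
♖ ♘ ♗ ♕ ♔ ♗ · ♖



  a b c d e f g h
  ─────────────────
8│♜ ♞ ♝ ♛ ♚ ♝ ♞ ♜│8
7│♟ ♟ · ♟ ♟ ♟ ♟ ·│7
6│· · ♟ · · · · ·│6
5│· · · · · · · ♟│5
4│· · · ♙ · · · ·│4
3│· · · · · · · ♘│3
2│♙ ♙ ♙ · ♙ ♙ ♙ ♙│2
1│♖ ♘ ♗ ♕ ♔ ♗ · ♖│1
  ─────────────────
  a b c d e f g h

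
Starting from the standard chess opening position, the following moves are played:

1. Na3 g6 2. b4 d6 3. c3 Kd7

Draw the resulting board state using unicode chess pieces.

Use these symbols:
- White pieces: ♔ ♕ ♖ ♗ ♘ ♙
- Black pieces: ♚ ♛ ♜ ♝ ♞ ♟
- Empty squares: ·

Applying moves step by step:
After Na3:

♜ ♞ ♝ ♛ ♚ ♝ ♞ ♜
♟ ♟ ♟ ♟ ♟ ♟ ♟ ♟
· · · · · · · ·
· · · · · · · ·
· · · · · · · ·
♘ · · · · · · ·
♙ ♙ ♙ ♙ ♙ ♙ ♙ ♙
♖ · ♗ ♕ ♔ ♗ ♘ ♖


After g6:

♜ ♞ ♝ ♛ ♚ ♝ ♞ ♜
♟ ♟ ♟ ♟ ♟ ♟ · ♟
· · · · · · ♟ ·
· · · · · · · ·
· · · · · · · ·
♘ · · · · · · ·
♙ ♙ ♙ ♙ ♙ ♙ ♙ ♙
♖ · ♗ ♕ ♔ ♗ ♘ ♖


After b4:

♜ ♞ ♝ ♛ ♚ ♝ ♞ ♜
♟ ♟ ♟ ♟ ♟ ♟ · ♟
· · · · · · ♟ ·
· · · · · · · ·
· ♙ · · · · · ·
♘ · · · · · · ·
♙ · ♙ ♙ ♙ ♙ ♙ ♙
♖ · ♗ ♕ ♔ ♗ ♘ ♖


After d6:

♜ ♞ ♝ ♛ ♚ ♝ ♞ ♜
♟ ♟ ♟ · ♟ ♟ · ♟
· · · ♟ · · ♟ ·
· · · · · · · ·
· ♙ · · · · · ·
♘ · · · · · · ·
♙ · ♙ ♙ ♙ ♙ ♙ ♙
♖ · ♗ ♕ ♔ ♗ ♘ ♖


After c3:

♜ ♞ ♝ ♛ ♚ ♝ ♞ ♜
♟ ♟ ♟ · ♟ ♟ · ♟
· · · ♟ · · ♟ ·
· · · · · · · ·
· ♙ · · · · · ·
♘ · ♙ · · · · ·
♙ · · ♙ ♙ ♙ ♙ ♙
♖ · ♗ ♕ ♔ ♗ ♘ ♖


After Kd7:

♜ ♞ ♝ ♛ · ♝ ♞ ♜
♟ ♟ ♟ ♚ ♟ ♟ · ♟
· · · ♟ · · ♟ ·
· · · · · · · ·
· ♙ · · · · · ·
♘ · ♙ · · · · ·
♙ · · ♙ ♙ ♙ ♙ ♙
♖ · ♗ ♕ ♔ ♗ ♘ ♖



  a b c d e f g h
  ─────────────────
8│♜ ♞ ♝ ♛ · ♝ ♞ ♜│8
7│♟ ♟ ♟ ♚ ♟ ♟ · ♟│7
6│· · · ♟ · · ♟ ·│6
5│· · · · · · · ·│5
4│· ♙ · · · · · ·│4
3│♘ · ♙ · · · · ·│3
2│♙ · · ♙ ♙ ♙ ♙ ♙│2
1│♖ · ♗ ♕ ♔ ♗ ♘ ♖│1
  ─────────────────
  a b c d e f g h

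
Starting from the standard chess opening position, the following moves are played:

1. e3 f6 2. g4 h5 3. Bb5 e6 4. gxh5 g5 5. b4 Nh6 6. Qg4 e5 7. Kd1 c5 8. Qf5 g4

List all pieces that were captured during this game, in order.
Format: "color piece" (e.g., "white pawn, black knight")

Tracking captures:
  gxh5: captured black pawn

black pawn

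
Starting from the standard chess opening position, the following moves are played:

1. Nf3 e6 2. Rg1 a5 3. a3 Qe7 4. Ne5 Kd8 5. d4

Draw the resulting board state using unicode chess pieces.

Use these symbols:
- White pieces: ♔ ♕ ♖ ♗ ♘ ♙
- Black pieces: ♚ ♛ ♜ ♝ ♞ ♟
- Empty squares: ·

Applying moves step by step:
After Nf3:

♜ ♞ ♝ ♛ ♚ ♝ ♞ ♜
♟ ♟ ♟ ♟ ♟ ♟ ♟ ♟
· · · · · · · ·
· · · · · · · ·
· · · · · · · ·
· · · · · ♘ · ·
♙ ♙ ♙ ♙ ♙ ♙ ♙ ♙
♖ ♘ ♗ ♕ ♔ ♗ · ♖


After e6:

♜ ♞ ♝ ♛ ♚ ♝ ♞ ♜
♟ ♟ ♟ ♟ · ♟ ♟ ♟
· · · · ♟ · · ·
· · · · · · · ·
· · · · · · · ·
· · · · · ♘ · ·
♙ ♙ ♙ ♙ ♙ ♙ ♙ ♙
♖ ♘ ♗ ♕ ♔ ♗ · ♖


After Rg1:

♜ ♞ ♝ ♛ ♚ ♝ ♞ ♜
♟ ♟ ♟ ♟ · ♟ ♟ ♟
· · · · ♟ · · ·
· · · · · · · ·
· · · · · · · ·
· · · · · ♘ · ·
♙ ♙ ♙ ♙ ♙ ♙ ♙ ♙
♖ ♘ ♗ ♕ ♔ ♗ ♖ ·


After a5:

♜ ♞ ♝ ♛ ♚ ♝ ♞ ♜
· ♟ ♟ ♟ · ♟ ♟ ♟
· · · · ♟ · · ·
♟ · · · · · · ·
· · · · · · · ·
· · · · · ♘ · ·
♙ ♙ ♙ ♙ ♙ ♙ ♙ ♙
♖ ♘ ♗ ♕ ♔ ♗ ♖ ·


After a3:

♜ ♞ ♝ ♛ ♚ ♝ ♞ ♜
· ♟ ♟ ♟ · ♟ ♟ ♟
· · · · ♟ · · ·
♟ · · · · · · ·
· · · · · · · ·
♙ · · · · ♘ · ·
· ♙ ♙ ♙ ♙ ♙ ♙ ♙
♖ ♘ ♗ ♕ ♔ ♗ ♖ ·


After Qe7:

♜ ♞ ♝ · ♚ ♝ ♞ ♜
· ♟ ♟ ♟ ♛ ♟ ♟ ♟
· · · · ♟ · · ·
♟ · · · · · · ·
· · · · · · · ·
♙ · · · · ♘ · ·
· ♙ ♙ ♙ ♙ ♙ ♙ ♙
♖ ♘ ♗ ♕ ♔ ♗ ♖ ·


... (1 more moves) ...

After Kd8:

♜ ♞ ♝ ♚ · ♝ ♞ ♜
· ♟ ♟ ♟ ♛ ♟ ♟ ♟
· · · · ♟ · · ·
♟ · · · ♘ · · ·
· · · · · · · ·
♙ · · · · · · ·
· ♙ ♙ ♙ ♙ ♙ ♙ ♙
♖ ♘ ♗ ♕ ♔ ♗ ♖ ·


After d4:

♜ ♞ ♝ ♚ · ♝ ♞ ♜
· ♟ ♟ ♟ ♛ ♟ ♟ ♟
· · · · ♟ · · ·
♟ · · · ♘ · · ·
· · · ♙ · · · ·
♙ · · · · · · ·
· ♙ ♙ · ♙ ♙ ♙ ♙
♖ ♘ ♗ ♕ ♔ ♗ ♖ ·



  a b c d e f g h
  ─────────────────
8│♜ ♞ ♝ ♚ · ♝ ♞ ♜│8
7│· ♟ ♟ ♟ ♛ ♟ ♟ ♟│7
6│· · · · ♟ · · ·│6
5│♟ · · · ♘ · · ·│5
4│· · · ♙ · · · ·│4
3│♙ · · · · · · ·│3
2│· ♙ ♙ · ♙ ♙ ♙ ♙│2
1│♖ ♘ ♗ ♕ ♔ ♗ ♖ ·│1
  ─────────────────
  a b c d e f g h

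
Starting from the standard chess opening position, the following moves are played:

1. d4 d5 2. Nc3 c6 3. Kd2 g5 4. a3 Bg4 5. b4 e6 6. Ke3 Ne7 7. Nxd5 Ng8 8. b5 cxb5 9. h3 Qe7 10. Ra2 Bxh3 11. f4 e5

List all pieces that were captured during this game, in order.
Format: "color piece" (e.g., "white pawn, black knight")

Tracking captures:
  Nxd5: captured black pawn
  cxb5: captured white pawn
  Bxh3: captured white pawn

black pawn, white pawn, white pawn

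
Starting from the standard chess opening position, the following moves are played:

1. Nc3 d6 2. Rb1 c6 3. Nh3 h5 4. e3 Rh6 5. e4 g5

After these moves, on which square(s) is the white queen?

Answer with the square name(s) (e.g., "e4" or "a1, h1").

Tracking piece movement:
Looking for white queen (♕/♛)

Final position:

  a b c d e f g h
  ─────────────────
8│♜ ♞ ♝ ♛ ♚ ♝ ♞ ·│8
7│♟ ♟ · · ♟ ♟ · ·│7
6│· · ♟ ♟ · · · ♜│6
5│· · · · · · ♟ ♟│5
4│· · · · ♙ · · ·│4
3│· · ♘ · · · · ♘│3
2│♙ ♙ ♙ ♙ · ♙ ♙ ♙│2
1│· ♖ ♗ ♕ ♔ ♗ · ♖│1
  ─────────────────
  a b c d e f g h


d1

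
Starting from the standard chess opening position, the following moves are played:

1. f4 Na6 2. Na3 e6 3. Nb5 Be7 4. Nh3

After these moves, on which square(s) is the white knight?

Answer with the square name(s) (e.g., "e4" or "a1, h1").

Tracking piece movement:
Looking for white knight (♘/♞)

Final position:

  a b c d e f g h
  ─────────────────
8│♜ · ♝ ♛ ♚ · ♞ ♜│8
7│♟ ♟ ♟ ♟ ♝ ♟ ♟ ♟│7
6│♞ · · · ♟ · · ·│6
5│· ♘ · · · · · ·│5
4│· · · · · ♙ · ·│4
3│· · · · · · · ♘│3
2│♙ ♙ ♙ ♙ ♙ · ♙ ♙│2
1│♖ · ♗ ♕ ♔ ♗ · ♖│1
  ─────────────────
  a b c d e f g h


b5, h3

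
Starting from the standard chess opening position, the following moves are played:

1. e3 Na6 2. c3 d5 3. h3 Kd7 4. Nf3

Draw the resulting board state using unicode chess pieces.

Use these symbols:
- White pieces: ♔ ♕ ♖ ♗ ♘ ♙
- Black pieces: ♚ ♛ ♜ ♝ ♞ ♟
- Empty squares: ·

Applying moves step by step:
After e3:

♜ ♞ ♝ ♛ ♚ ♝ ♞ ♜
♟ ♟ ♟ ♟ ♟ ♟ ♟ ♟
· · · · · · · ·
· · · · · · · ·
· · · · · · · ·
· · · · ♙ · · ·
♙ ♙ ♙ ♙ · ♙ ♙ ♙
♖ ♘ ♗ ♕ ♔ ♗ ♘ ♖


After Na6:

♜ · ♝ ♛ ♚ ♝ ♞ ♜
♟ ♟ ♟ ♟ ♟ ♟ ♟ ♟
♞ · · · · · · ·
· · · · · · · ·
· · · · · · · ·
· · · · ♙ · · ·
♙ ♙ ♙ ♙ · ♙ ♙ ♙
♖ ♘ ♗ ♕ ♔ ♗ ♘ ♖


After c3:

♜ · ♝ ♛ ♚ ♝ ♞ ♜
♟ ♟ ♟ ♟ ♟ ♟ ♟ ♟
♞ · · · · · · ·
· · · · · · · ·
· · · · · · · ·
· · ♙ · ♙ · · ·
♙ ♙ · ♙ · ♙ ♙ ♙
♖ ♘ ♗ ♕ ♔ ♗ ♘ ♖


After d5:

♜ · ♝ ♛ ♚ ♝ ♞ ♜
♟ ♟ ♟ · ♟ ♟ ♟ ♟
♞ · · · · · · ·
· · · ♟ · · · ·
· · · · · · · ·
· · ♙ · ♙ · · ·
♙ ♙ · ♙ · ♙ ♙ ♙
♖ ♘ ♗ ♕ ♔ ♗ ♘ ♖


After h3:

♜ · ♝ ♛ ♚ ♝ ♞ ♜
♟ ♟ ♟ · ♟ ♟ ♟ ♟
♞ · · · · · · ·
· · · ♟ · · · ·
· · · · · · · ·
· · ♙ · ♙ · · ♙
♙ ♙ · ♙ · ♙ ♙ ·
♖ ♘ ♗ ♕ ♔ ♗ ♘ ♖


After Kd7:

♜ · ♝ ♛ · ♝ ♞ ♜
♟ ♟ ♟ ♚ ♟ ♟ ♟ ♟
♞ · · · · · · ·
· · · ♟ · · · ·
· · · · · · · ·
· · ♙ · ♙ · · ♙
♙ ♙ · ♙ · ♙ ♙ ·
♖ ♘ ♗ ♕ ♔ ♗ ♘ ♖


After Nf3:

♜ · ♝ ♛ · ♝ ♞ ♜
♟ ♟ ♟ ♚ ♟ ♟ ♟ ♟
♞ · · · · · · ·
· · · ♟ · · · ·
· · · · · · · ·
· · ♙ · ♙ ♘ · ♙
♙ ♙ · ♙ · ♙ ♙ ·
♖ ♘ ♗ ♕ ♔ ♗ · ♖



  a b c d e f g h
  ─────────────────
8│♜ · ♝ ♛ · ♝ ♞ ♜│8
7│♟ ♟ ♟ ♚ ♟ ♟ ♟ ♟│7
6│♞ · · · · · · ·│6
5│· · · ♟ · · · ·│5
4│· · · · · · · ·│4
3│· · ♙ · ♙ ♘ · ♙│3
2│♙ ♙ · ♙ · ♙ ♙ ·│2
1│♖ ♘ ♗ ♕ ♔ ♗ · ♖│1
  ─────────────────
  a b c d e f g h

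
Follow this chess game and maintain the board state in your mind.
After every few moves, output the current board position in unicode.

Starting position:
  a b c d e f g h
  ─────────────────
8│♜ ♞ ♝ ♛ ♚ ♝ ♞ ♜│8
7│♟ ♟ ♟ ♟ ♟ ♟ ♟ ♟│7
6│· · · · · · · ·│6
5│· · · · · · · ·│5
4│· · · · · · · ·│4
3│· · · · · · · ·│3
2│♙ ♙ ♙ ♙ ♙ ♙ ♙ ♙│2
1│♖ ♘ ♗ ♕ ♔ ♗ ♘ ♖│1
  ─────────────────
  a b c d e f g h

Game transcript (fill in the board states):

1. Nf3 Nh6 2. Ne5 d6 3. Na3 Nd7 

  a b c d e f g h
  ─────────────────
8│♜ · ♝ ♛ ♚ ♝ · ♜│8
7│♟ ♟ ♟ ♞ ♟ ♟ ♟ ♟│7
6│· · · ♟ · · · ♞│6
5│· · · · ♘ · · ·│5
4│· · · · · · · ·│4
3│♘ · · · · · · ·│3
2│♙ ♙ ♙ ♙ ♙ ♙ ♙ ♙│2
1│♖ · ♗ ♕ ♔ ♗ · ♖│1
  ─────────────────
  a b c d e f g h

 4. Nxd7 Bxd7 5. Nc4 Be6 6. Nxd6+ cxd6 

  a b c d e f g h
  ─────────────────
8│♜ · · ♛ ♚ ♝ · ♜│8
7│♟ ♟ · · ♟ ♟ ♟ ♟│7
6│· · · ♟ ♝ · · ♞│6
5│· · · · · · · ·│5
4│· · · · · · · ·│4
3│· · · · · · · ·│3
2│♙ ♙ ♙ ♙ ♙ ♙ ♙ ♙│2
1│♖ · ♗ ♕ ♔ ♗ · ♖│1
  ─────────────────
  a b c d e f g h

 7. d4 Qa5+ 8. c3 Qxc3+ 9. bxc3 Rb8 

  a b c d e f g h
  ─────────────────
8│· ♜ · · ♚ ♝ · ♜│8
7│♟ ♟ · · ♟ ♟ ♟ ♟│7
6│· · · ♟ ♝ · · ♞│6
5│· · · · · · · ·│5
4│· · · ♙ · · · ·│4
3│· · ♙ · · · · ·│3
2│♙ · · · ♙ ♙ ♙ ♙│2
1│♖ · ♗ ♕ ♔ ♗ · ♖│1
  ─────────────────
  a b c d e f g h

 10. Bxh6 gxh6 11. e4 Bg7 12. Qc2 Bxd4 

  a b c d e f g h
  ─────────────────
8│· ♜ · · ♚ · · ♜│8
7│♟ ♟ · · ♟ ♟ · ♟│7
6│· · · ♟ ♝ · · ♟│6
5│· · · · · · · ·│5
4│· · · ♝ ♙ · · ·│4
3│· · ♙ · · · · ·│3
2│♙ · ♕ · · ♙ ♙ ♙│2
1│♖ · · · ♔ ♗ · ♖│1
  ─────────────────
  a b c d e f g h

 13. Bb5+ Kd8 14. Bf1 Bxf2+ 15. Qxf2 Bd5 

  a b c d e f g h
  ─────────────────
8│· ♜ · ♚ · · · ♜│8
7│♟ ♟ · · ♟ ♟ · ♟│7
6│· · · ♟ · · · ♟│6
5│· · · ♝ · · · ·│5
4│· · · · ♙ · · ·│4
3│· · ♙ · · · · ·│3
2│♙ · · · · ♕ ♙ ♙│2
1│♖ · · · ♔ ♗ · ♖│1
  ─────────────────
  a b c d e f g h



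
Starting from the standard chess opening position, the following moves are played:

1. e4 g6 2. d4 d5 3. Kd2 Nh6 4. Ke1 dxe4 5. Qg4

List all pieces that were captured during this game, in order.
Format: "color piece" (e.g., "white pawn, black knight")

Tracking captures:
  dxe4: captured white pawn

white pawn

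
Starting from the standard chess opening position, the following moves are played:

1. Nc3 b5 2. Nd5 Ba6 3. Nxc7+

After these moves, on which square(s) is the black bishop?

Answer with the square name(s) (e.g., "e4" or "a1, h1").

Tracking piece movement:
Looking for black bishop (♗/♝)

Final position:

  a b c d e f g h
  ─────────────────
8│♜ ♞ · ♛ ♚ ♝ ♞ ♜│8
7│♟ · ♘ ♟ ♟ ♟ ♟ ♟│7
6│♝ · · · · · · ·│6
5│· ♟ · · · · · ·│5
4│· · · · · · · ·│4
3│· · · · · · · ·│3
2│♙ ♙ ♙ ♙ ♙ ♙ ♙ ♙│2
1│♖ · ♗ ♕ ♔ ♗ ♘ ♖│1
  ─────────────────
  a b c d e f g h


a6, f8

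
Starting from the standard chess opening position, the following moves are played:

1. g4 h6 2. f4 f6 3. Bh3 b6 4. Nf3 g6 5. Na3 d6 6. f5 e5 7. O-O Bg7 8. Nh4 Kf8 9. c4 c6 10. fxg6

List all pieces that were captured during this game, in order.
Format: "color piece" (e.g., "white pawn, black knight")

Tracking captures:
  fxg6: captured black pawn

black pawn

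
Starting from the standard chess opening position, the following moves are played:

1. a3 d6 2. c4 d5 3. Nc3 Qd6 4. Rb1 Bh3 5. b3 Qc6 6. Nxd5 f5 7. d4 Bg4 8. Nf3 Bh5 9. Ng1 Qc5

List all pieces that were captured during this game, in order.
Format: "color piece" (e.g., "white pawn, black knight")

Tracking captures:
  Nxd5: captured black pawn

black pawn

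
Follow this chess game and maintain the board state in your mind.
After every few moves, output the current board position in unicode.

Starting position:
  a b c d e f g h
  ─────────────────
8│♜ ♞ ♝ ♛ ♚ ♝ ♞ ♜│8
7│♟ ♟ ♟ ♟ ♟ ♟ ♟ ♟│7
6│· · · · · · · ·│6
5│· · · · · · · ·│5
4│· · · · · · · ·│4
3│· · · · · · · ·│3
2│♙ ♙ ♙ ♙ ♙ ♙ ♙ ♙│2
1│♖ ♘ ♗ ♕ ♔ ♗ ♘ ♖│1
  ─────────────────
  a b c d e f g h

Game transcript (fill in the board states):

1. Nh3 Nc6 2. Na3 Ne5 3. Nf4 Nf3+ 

  a b c d e f g h
  ─────────────────
8│♜ · ♝ ♛ ♚ ♝ ♞ ♜│8
7│♟ ♟ ♟ ♟ ♟ ♟ ♟ ♟│7
6│· · · · · · · ·│6
5│· · · · · · · ·│5
4│· · · · · ♘ · ·│4
3│♘ · · · · ♞ · ·│3
2│♙ ♙ ♙ ♙ ♙ ♙ ♙ ♙│2
1│♖ · ♗ ♕ ♔ ♗ · ♖│1
  ─────────────────
  a b c d e f g h

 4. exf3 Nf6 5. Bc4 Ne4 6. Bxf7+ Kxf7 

  a b c d e f g h
  ─────────────────
8│♜ · ♝ ♛ · ♝ · ♜│8
7│♟ ♟ ♟ ♟ ♟ ♚ ♟ ♟│7
6│· · · · · · · ·│6
5│· · · · · · · ·│5
4│· · · · ♞ ♘ · ·│4
3│♘ · · · · ♙ · ·│3
2│♙ ♙ ♙ ♙ · ♙ ♙ ♙│2
1│♖ · ♗ ♕ ♔ · · ♖│1
  ─────────────────
  a b c d e f g h

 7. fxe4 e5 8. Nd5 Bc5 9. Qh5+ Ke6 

  a b c d e f g h
  ─────────────────
8│♜ · ♝ ♛ · · · ♜│8
7│♟ ♟ ♟ ♟ · · ♟ ♟│7
6│· · · · ♚ · · ·│6
5│· · ♝ ♘ ♟ · · ♕│5
4│· · · · ♙ · · ·│4
3│♘ · · · · · · ·│3
2│♙ ♙ ♙ ♙ · ♙ ♙ ♙│2
1│♖ · ♗ · ♔ · · ♖│1
  ─────────────────
  a b c d e f g h

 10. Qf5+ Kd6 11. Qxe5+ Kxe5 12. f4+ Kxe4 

  a b c d e f g h
  ─────────────────
8│♜ · ♝ ♛ · · · ♜│8
7│♟ ♟ ♟ ♟ · · ♟ ♟│7
6│· · · · · · · ·│6
5│· · ♝ ♘ · · · ·│5
4│· · · · ♚ ♙ · ·│4
3│♘ · · · · · · ·│3
2│♙ ♙ ♙ ♙ · · ♙ ♙│2
1│♖ · ♗ · ♔ · · ♖│1
  ─────────────────
  a b c d e f g h

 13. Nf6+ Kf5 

  a b c d e f g h
  ─────────────────
8│♜ · ♝ ♛ · · · ♜│8
7│♟ ♟ ♟ ♟ · · ♟ ♟│7
6│· · · · · ♘ · ·│6
5│· · ♝ · · ♚ · ·│5
4│· · · · · ♙ · ·│4
3│♘ · · · · · · ·│3
2│♙ ♙ ♙ ♙ · · ♙ ♙│2
1│♖ · ♗ · ♔ · · ♖│1
  ─────────────────
  a b c d e f g h


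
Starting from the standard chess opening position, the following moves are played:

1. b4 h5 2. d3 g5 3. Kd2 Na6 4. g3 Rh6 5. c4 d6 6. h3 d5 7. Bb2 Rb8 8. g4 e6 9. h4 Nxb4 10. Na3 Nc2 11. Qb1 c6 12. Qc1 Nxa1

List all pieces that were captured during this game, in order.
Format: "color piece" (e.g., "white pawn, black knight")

Tracking captures:
  Nxb4: captured white pawn
  Nxa1: captured white rook

white pawn, white rook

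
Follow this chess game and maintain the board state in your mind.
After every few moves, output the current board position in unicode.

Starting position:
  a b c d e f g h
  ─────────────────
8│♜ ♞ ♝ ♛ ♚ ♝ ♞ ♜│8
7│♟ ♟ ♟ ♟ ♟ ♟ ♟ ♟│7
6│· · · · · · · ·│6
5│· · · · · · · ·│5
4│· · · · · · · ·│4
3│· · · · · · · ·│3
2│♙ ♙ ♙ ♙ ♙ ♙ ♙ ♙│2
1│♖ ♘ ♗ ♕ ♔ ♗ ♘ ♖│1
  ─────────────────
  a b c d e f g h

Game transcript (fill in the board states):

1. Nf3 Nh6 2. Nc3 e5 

  a b c d e f g h
  ─────────────────
8│♜ ♞ ♝ ♛ ♚ ♝ · ♜│8
7│♟ ♟ ♟ ♟ · ♟ ♟ ♟│7
6│· · · · · · · ♞│6
5│· · · · ♟ · · ·│5
4│· · · · · · · ·│4
3│· · ♘ · · ♘ · ·│3
2│♙ ♙ ♙ ♙ ♙ ♙ ♙ ♙│2
1│♖ · ♗ ♕ ♔ ♗ · ♖│1
  ─────────────────
  a b c d e f g h

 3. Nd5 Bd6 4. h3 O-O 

  a b c d e f g h
  ─────────────────
8│♜ ♞ ♝ ♛ · ♜ ♚ ·│8
7│♟ ♟ ♟ ♟ · ♟ ♟ ♟│7
6│· · · ♝ · · · ♞│6
5│· · · ♘ ♟ · · ·│5
4│· · · · · · · ·│4
3│· · · · · ♘ · ♙│3
2│♙ ♙ ♙ ♙ ♙ ♙ ♙ ·│2
1│♖ · ♗ ♕ ♔ ♗ · ♖│1
  ─────────────────
  a b c d e f g h

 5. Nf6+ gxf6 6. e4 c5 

  a b c d e f g h
  ─────────────────
8│♜ ♞ ♝ ♛ · ♜ ♚ ·│8
7│♟ ♟ · ♟ · ♟ · ♟│7
6│· · · ♝ · ♟ · ♞│6
5│· · ♟ · ♟ · · ·│5
4│· · · · ♙ · · ·│4
3│· · · · · ♘ · ♙│3
2│♙ ♙ ♙ ♙ · ♙ ♙ ·│2
1│♖ · ♗ ♕ ♔ ♗ · ♖│1
  ─────────────────
  a b c d e f g h

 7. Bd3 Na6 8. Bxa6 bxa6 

  a b c d e f g h
  ─────────────────
8│♜ · ♝ ♛ · ♜ ♚ ·│8
7│♟ · · ♟ · ♟ · ♟│7
6│♟ · · ♝ · ♟ · ♞│6
5│· · ♟ · ♟ · · ·│5
4│· · · · ♙ · · ·│4
3│· · · · · ♘ · ♙│3
2│♙ ♙ ♙ ♙ · ♙ ♙ ·│2
1│♖ · ♗ ♕ ♔ · · ♖│1
  ─────────────────
  a b c d e f g h

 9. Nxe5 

  a b c d e f g h
  ─────────────────
8│♜ · ♝ ♛ · ♜ ♚ ·│8
7│♟ · · ♟ · ♟ · ♟│7
6│♟ · · ♝ · ♟ · ♞│6
5│· · ♟ · ♘ · · ·│5
4│· · · · ♙ · · ·│4
3│· · · · · · · ♙│3
2│♙ ♙ ♙ ♙ · ♙ ♙ ·│2
1│♖ · ♗ ♕ ♔ · · ♖│1
  ─────────────────
  a b c d e f g h


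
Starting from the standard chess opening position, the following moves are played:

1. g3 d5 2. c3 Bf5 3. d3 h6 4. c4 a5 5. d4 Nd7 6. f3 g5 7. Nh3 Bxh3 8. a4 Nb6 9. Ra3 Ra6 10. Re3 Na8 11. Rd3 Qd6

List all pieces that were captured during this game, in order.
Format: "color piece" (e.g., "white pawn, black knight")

Tracking captures:
  Bxh3: captured white knight

white knight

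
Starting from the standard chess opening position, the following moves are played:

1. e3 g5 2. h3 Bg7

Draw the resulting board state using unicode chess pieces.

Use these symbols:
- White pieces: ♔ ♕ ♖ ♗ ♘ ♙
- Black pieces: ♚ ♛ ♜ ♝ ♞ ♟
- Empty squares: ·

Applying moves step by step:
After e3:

♜ ♞ ♝ ♛ ♚ ♝ ♞ ♜
♟ ♟ ♟ ♟ ♟ ♟ ♟ ♟
· · · · · · · ·
· · · · · · · ·
· · · · · · · ·
· · · · ♙ · · ·
♙ ♙ ♙ ♙ · ♙ ♙ ♙
♖ ♘ ♗ ♕ ♔ ♗ ♘ ♖


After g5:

♜ ♞ ♝ ♛ ♚ ♝ ♞ ♜
♟ ♟ ♟ ♟ ♟ ♟ · ♟
· · · · · · · ·
· · · · · · ♟ ·
· · · · · · · ·
· · · · ♙ · · ·
♙ ♙ ♙ ♙ · ♙ ♙ ♙
♖ ♘ ♗ ♕ ♔ ♗ ♘ ♖


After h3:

♜ ♞ ♝ ♛ ♚ ♝ ♞ ♜
♟ ♟ ♟ ♟ ♟ ♟ · ♟
· · · · · · · ·
· · · · · · ♟ ·
· · · · · · · ·
· · · · ♙ · · ♙
♙ ♙ ♙ ♙ · ♙ ♙ ·
♖ ♘ ♗ ♕ ♔ ♗ ♘ ♖


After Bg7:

♜ ♞ ♝ ♛ ♚ · ♞ ♜
♟ ♟ ♟ ♟ ♟ ♟ ♝ ♟
· · · · · · · ·
· · · · · · ♟ ·
· · · · · · · ·
· · · · ♙ · · ♙
♙ ♙ ♙ ♙ · ♙ ♙ ·
♖ ♘ ♗ ♕ ♔ ♗ ♘ ♖



  a b c d e f g h
  ─────────────────
8│♜ ♞ ♝ ♛ ♚ · ♞ ♜│8
7│♟ ♟ ♟ ♟ ♟ ♟ ♝ ♟│7
6│· · · · · · · ·│6
5│· · · · · · ♟ ·│5
4│· · · · · · · ·│4
3│· · · · ♙ · · ♙│3
2│♙ ♙ ♙ ♙ · ♙ ♙ ·│2
1│♖ ♘ ♗ ♕ ♔ ♗ ♘ ♖│1
  ─────────────────
  a b c d e f g h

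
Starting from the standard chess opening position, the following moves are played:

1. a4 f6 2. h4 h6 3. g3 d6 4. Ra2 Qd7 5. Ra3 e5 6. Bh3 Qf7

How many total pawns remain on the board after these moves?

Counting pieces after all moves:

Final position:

  a b c d e f g h
  ─────────────────
8│♜ ♞ ♝ · ♚ ♝ ♞ ♜│8
7│♟ ♟ ♟ · · ♛ ♟ ·│7
6│· · · ♟ · ♟ · ♟│6
5│· · · · ♟ · · ·│5
4│♙ · · · · · · ♙│4
3│♖ · · · · · ♙ ♗│3
2│· ♙ ♙ ♙ ♙ ♙ · ·│2
1│· ♘ ♗ ♕ ♔ · ♘ ♖│1
  ─────────────────
  a b c d e f g h


16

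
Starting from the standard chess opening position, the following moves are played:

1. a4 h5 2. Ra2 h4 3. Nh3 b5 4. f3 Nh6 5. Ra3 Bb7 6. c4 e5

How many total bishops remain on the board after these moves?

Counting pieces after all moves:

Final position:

  a b c d e f g h
  ─────────────────
8│♜ ♞ · ♛ ♚ ♝ · ♜│8
7│♟ ♝ ♟ ♟ · ♟ ♟ ·│7
6│· · · · · · · ♞│6
5│· ♟ · · ♟ · · ·│5
4│♙ · ♙ · · · · ♟│4
3│♖ · · · · ♙ · ♘│3
2│· ♙ · ♙ ♙ · ♙ ♙│2
1│· ♘ ♗ ♕ ♔ ♗ · ♖│1
  ─────────────────
  a b c d e f g h


4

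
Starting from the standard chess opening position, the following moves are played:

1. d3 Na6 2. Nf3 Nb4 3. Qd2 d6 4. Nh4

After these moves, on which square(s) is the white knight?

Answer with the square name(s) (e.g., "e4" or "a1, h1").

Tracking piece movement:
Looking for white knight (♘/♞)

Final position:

  a b c d e f g h
  ─────────────────
8│♜ · ♝ ♛ ♚ ♝ ♞ ♜│8
7│♟ ♟ ♟ · ♟ ♟ ♟ ♟│7
6│· · · ♟ · · · ·│6
5│· · · · · · · ·│5
4│· ♞ · · · · · ♘│4
3│· · · ♙ · · · ·│3
2│♙ ♙ ♙ ♕ ♙ ♙ ♙ ♙│2
1│♖ ♘ ♗ · ♔ ♗ · ♖│1
  ─────────────────
  a b c d e f g h


b1, h4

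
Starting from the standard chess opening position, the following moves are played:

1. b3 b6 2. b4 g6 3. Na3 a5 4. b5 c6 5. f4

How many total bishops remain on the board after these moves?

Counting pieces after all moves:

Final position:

  a b c d e f g h
  ─────────────────
8│♜ ♞ ♝ ♛ ♚ ♝ ♞ ♜│8
7│· · · ♟ ♟ ♟ · ♟│7
6│· ♟ ♟ · · · ♟ ·│6
5│♟ ♙ · · · · · ·│5
4│· · · · · ♙ · ·│4
3│♘ · · · · · · ·│3
2│♙ · ♙ ♙ ♙ · ♙ ♙│2
1│♖ · ♗ ♕ ♔ ♗ ♘ ♖│1
  ─────────────────
  a b c d e f g h


4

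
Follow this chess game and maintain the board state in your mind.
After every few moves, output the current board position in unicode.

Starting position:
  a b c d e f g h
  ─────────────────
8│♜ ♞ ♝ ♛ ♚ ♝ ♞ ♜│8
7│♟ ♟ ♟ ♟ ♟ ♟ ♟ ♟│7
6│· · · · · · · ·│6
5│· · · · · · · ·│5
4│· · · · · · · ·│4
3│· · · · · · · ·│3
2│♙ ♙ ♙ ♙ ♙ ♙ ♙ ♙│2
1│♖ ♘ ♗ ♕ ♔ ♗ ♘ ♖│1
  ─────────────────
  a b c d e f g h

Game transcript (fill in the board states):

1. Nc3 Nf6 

  a b c d e f g h
  ─────────────────
8│♜ ♞ ♝ ♛ ♚ ♝ · ♜│8
7│♟ ♟ ♟ ♟ ♟ ♟ ♟ ♟│7
6│· · · · · ♞ · ·│6
5│· · · · · · · ·│5
4│· · · · · · · ·│4
3│· · ♘ · · · · ·│3
2│♙ ♙ ♙ ♙ ♙ ♙ ♙ ♙│2
1│♖ · ♗ ♕ ♔ ♗ ♘ ♖│1
  ─────────────────
  a b c d e f g h

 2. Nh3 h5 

  a b c d e f g h
  ─────────────────
8│♜ ♞ ♝ ♛ ♚ ♝ · ♜│8
7│♟ ♟ ♟ ♟ ♟ ♟ ♟ ·│7
6│· · · · · ♞ · ·│6
5│· · · · · · · ♟│5
4│· · · · · · · ·│4
3│· · ♘ · · · · ♘│3
2│♙ ♙ ♙ ♙ ♙ ♙ ♙ ♙│2
1│♖ · ♗ ♕ ♔ ♗ · ♖│1
  ─────────────────
  a b c d e f g h

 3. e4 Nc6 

  a b c d e f g h
  ─────────────────
8│♜ · ♝ ♛ ♚ ♝ · ♜│8
7│♟ ♟ ♟ ♟ ♟ ♟ ♟ ·│7
6│· · ♞ · · ♞ · ·│6
5│· · · · · · · ♟│5
4│· · · · ♙ · · ·│4
3│· · ♘ · · · · ♘│3
2│♙ ♙ ♙ ♙ · ♙ ♙ ♙│2
1│♖ · ♗ ♕ ♔ ♗ · ♖│1
  ─────────────────
  a b c d e f g h

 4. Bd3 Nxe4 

  a b c d e f g h
  ─────────────────
8│♜ · ♝ ♛ ♚ ♝ · ♜│8
7│♟ ♟ ♟ ♟ ♟ ♟ ♟ ·│7
6│· · ♞ · · · · ·│6
5│· · · · · · · ♟│5
4│· · · · ♞ · · ·│4
3│· · ♘ ♗ · · · ♘│3
2│♙ ♙ ♙ ♙ · ♙ ♙ ♙│2
1│♖ · ♗ ♕ ♔ · · ♖│1
  ─────────────────
  a b c d e f g h

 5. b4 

  a b c d e f g h
  ─────────────────
8│♜ · ♝ ♛ ♚ ♝ · ♜│8
7│♟ ♟ ♟ ♟ ♟ ♟ ♟ ·│7
6│· · ♞ · · · · ·│6
5│· · · · · · · ♟│5
4│· ♙ · · ♞ · · ·│4
3│· · ♘ ♗ · · · ♘│3
2│♙ · ♙ ♙ · ♙ ♙ ♙│2
1│♖ · ♗ ♕ ♔ · · ♖│1
  ─────────────────
  a b c d e f g h


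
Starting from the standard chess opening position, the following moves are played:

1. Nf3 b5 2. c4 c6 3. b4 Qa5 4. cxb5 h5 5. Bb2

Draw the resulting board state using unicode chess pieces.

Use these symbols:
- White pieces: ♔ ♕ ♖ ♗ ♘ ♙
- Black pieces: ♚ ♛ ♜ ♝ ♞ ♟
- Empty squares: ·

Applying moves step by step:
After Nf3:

♜ ♞ ♝ ♛ ♚ ♝ ♞ ♜
♟ ♟ ♟ ♟ ♟ ♟ ♟ ♟
· · · · · · · ·
· · · · · · · ·
· · · · · · · ·
· · · · · ♘ · ·
♙ ♙ ♙ ♙ ♙ ♙ ♙ ♙
♖ ♘ ♗ ♕ ♔ ♗ · ♖


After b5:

♜ ♞ ♝ ♛ ♚ ♝ ♞ ♜
♟ · ♟ ♟ ♟ ♟ ♟ ♟
· · · · · · · ·
· ♟ · · · · · ·
· · · · · · · ·
· · · · · ♘ · ·
♙ ♙ ♙ ♙ ♙ ♙ ♙ ♙
♖ ♘ ♗ ♕ ♔ ♗ · ♖


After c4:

♜ ♞ ♝ ♛ ♚ ♝ ♞ ♜
♟ · ♟ ♟ ♟ ♟ ♟ ♟
· · · · · · · ·
· ♟ · · · · · ·
· · ♙ · · · · ·
· · · · · ♘ · ·
♙ ♙ · ♙ ♙ ♙ ♙ ♙
♖ ♘ ♗ ♕ ♔ ♗ · ♖


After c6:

♜ ♞ ♝ ♛ ♚ ♝ ♞ ♜
♟ · · ♟ ♟ ♟ ♟ ♟
· · ♟ · · · · ·
· ♟ · · · · · ·
· · ♙ · · · · ·
· · · · · ♘ · ·
♙ ♙ · ♙ ♙ ♙ ♙ ♙
♖ ♘ ♗ ♕ ♔ ♗ · ♖


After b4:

♜ ♞ ♝ ♛ ♚ ♝ ♞ ♜
♟ · · ♟ ♟ ♟ ♟ ♟
· · ♟ · · · · ·
· ♟ · · · · · ·
· ♙ ♙ · · · · ·
· · · · · ♘ · ·
♙ · · ♙ ♙ ♙ ♙ ♙
♖ ♘ ♗ ♕ ♔ ♗ · ♖


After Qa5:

♜ ♞ ♝ · ♚ ♝ ♞ ♜
♟ · · ♟ ♟ ♟ ♟ ♟
· · ♟ · · · · ·
♛ ♟ · · · · · ·
· ♙ ♙ · · · · ·
· · · · · ♘ · ·
♙ · · ♙ ♙ ♙ ♙ ♙
♖ ♘ ♗ ♕ ♔ ♗ · ♖


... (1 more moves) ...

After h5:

♜ ♞ ♝ · ♚ ♝ ♞ ♜
♟ · · ♟ ♟ ♟ ♟ ·
· · ♟ · · · · ·
♛ ♙ · · · · · ♟
· ♙ · · · · · ·
· · · · · ♘ · ·
♙ · · ♙ ♙ ♙ ♙ ♙
♖ ♘ ♗ ♕ ♔ ♗ · ♖


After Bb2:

♜ ♞ ♝ · ♚ ♝ ♞ ♜
♟ · · ♟ ♟ ♟ ♟ ·
· · ♟ · · · · ·
♛ ♙ · · · · · ♟
· ♙ · · · · · ·
· · · · · ♘ · ·
♙ ♗ · ♙ ♙ ♙ ♙ ♙
♖ ♘ · ♕ ♔ ♗ · ♖



  a b c d e f g h
  ─────────────────
8│♜ ♞ ♝ · ♚ ♝ ♞ ♜│8
7│♟ · · ♟ ♟ ♟ ♟ ·│7
6│· · ♟ · · · · ·│6
5│♛ ♙ · · · · · ♟│5
4│· ♙ · · · · · ·│4
3│· · · · · ♘ · ·│3
2│♙ ♗ · ♙ ♙ ♙ ♙ ♙│2
1│♖ ♘ · ♕ ♔ ♗ · ♖│1
  ─────────────────
  a b c d e f g h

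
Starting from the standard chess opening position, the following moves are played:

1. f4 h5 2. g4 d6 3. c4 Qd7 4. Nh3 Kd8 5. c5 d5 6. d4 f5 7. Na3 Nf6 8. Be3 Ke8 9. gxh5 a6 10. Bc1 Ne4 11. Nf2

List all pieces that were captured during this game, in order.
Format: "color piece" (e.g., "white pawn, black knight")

Tracking captures:
  gxh5: captured black pawn

black pawn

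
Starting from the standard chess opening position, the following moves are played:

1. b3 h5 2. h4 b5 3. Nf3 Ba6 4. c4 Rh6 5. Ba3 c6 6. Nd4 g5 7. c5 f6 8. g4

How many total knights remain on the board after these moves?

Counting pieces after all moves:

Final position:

  a b c d e f g h
  ─────────────────
8│♜ ♞ · ♛ ♚ ♝ ♞ ·│8
7│♟ · · ♟ ♟ · · ·│7
6│♝ · ♟ · · ♟ · ♜│6
5│· ♟ ♙ · · · ♟ ♟│5
4│· · · ♘ · · ♙ ♙│4
3│♗ ♙ · · · · · ·│3
2│♙ · · ♙ ♙ ♙ · ·│2
1│♖ ♘ · ♕ ♔ ♗ · ♖│1
  ─────────────────
  a b c d e f g h


4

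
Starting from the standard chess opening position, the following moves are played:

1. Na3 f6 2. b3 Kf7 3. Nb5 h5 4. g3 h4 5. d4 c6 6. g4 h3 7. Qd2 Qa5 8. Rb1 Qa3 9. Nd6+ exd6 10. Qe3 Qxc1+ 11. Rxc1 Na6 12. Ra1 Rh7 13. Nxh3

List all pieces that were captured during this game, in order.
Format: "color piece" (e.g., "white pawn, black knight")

Tracking captures:
  exd6: captured white knight
  Qxc1+: captured white bishop
  Rxc1: captured black queen
  Nxh3: captured black pawn

white knight, white bishop, black queen, black pawn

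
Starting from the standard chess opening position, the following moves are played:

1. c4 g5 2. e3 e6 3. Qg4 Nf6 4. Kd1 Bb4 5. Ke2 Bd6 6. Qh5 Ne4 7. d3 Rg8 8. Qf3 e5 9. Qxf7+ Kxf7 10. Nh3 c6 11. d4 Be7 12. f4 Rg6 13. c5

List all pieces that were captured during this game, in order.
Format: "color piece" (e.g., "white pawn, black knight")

Tracking captures:
  Qxf7+: captured black pawn
  Kxf7: captured white queen

black pawn, white queen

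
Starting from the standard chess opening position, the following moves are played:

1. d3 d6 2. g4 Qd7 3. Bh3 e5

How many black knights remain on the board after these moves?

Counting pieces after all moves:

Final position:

  a b c d e f g h
  ─────────────────
8│♜ ♞ ♝ · ♚ ♝ ♞ ♜│8
7│♟ ♟ ♟ ♛ · ♟ ♟ ♟│7
6│· · · ♟ · · · ·│6
5│· · · · ♟ · · ·│5
4│· · · · · · ♙ ·│4
3│· · · ♙ · · · ♗│3
2│♙ ♙ ♙ · ♙ ♙ · ♙│2
1│♖ ♘ ♗ ♕ ♔ · ♘ ♖│1
  ─────────────────
  a b c d e f g h


2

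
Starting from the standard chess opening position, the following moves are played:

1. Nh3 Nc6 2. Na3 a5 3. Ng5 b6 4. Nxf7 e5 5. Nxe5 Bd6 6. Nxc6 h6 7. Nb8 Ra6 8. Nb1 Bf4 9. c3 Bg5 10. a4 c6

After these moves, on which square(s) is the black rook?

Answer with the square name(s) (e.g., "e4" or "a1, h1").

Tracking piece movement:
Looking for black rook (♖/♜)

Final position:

  a b c d e f g h
  ─────────────────
8│· ♘ ♝ ♛ ♚ · ♞ ♜│8
7│· · · ♟ · · ♟ ·│7
6│♜ ♟ ♟ · · · · ♟│6
5│♟ · · · · · ♝ ·│5
4│♙ · · · · · · ·│4
3│· · ♙ · · · · ·│3
2│· ♙ · ♙ ♙ ♙ ♙ ♙│2
1│♖ ♘ ♗ ♕ ♔ ♗ · ♖│1
  ─────────────────
  a b c d e f g h


a6, h8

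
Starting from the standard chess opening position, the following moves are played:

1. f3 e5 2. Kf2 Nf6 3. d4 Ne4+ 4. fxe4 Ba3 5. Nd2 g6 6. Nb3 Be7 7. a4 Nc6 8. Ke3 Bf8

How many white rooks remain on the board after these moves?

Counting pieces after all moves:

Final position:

  a b c d e f g h
  ─────────────────
8│♜ · ♝ ♛ ♚ ♝ · ♜│8
7│♟ ♟ ♟ ♟ · ♟ · ♟│7
6│· · ♞ · · · ♟ ·│6
5│· · · · ♟ · · ·│5
4│♙ · · ♙ ♙ · · ·│4
3│· ♘ · · ♔ · · ·│3
2│· ♙ ♙ · ♙ · ♙ ♙│2
1│♖ · ♗ ♕ · ♗ ♘ ♖│1
  ─────────────────
  a b c d e f g h


2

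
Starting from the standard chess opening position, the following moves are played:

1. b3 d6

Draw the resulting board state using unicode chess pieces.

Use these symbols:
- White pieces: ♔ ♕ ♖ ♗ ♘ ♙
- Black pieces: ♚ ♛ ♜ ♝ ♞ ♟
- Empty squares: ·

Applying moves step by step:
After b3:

♜ ♞ ♝ ♛ ♚ ♝ ♞ ♜
♟ ♟ ♟ ♟ ♟ ♟ ♟ ♟
· · · · · · · ·
· · · · · · · ·
· · · · · · · ·
· ♙ · · · · · ·
♙ · ♙ ♙ ♙ ♙ ♙ ♙
♖ ♘ ♗ ♕ ♔ ♗ ♘ ♖


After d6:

♜ ♞ ♝ ♛ ♚ ♝ ♞ ♜
♟ ♟ ♟ · ♟ ♟ ♟ ♟
· · · ♟ · · · ·
· · · · · · · ·
· · · · · · · ·
· ♙ · · · · · ·
♙ · ♙ ♙ ♙ ♙ ♙ ♙
♖ ♘ ♗ ♕ ♔ ♗ ♘ ♖



  a b c d e f g h
  ─────────────────
8│♜ ♞ ♝ ♛ ♚ ♝ ♞ ♜│8
7│♟ ♟ ♟ · ♟ ♟ ♟ ♟│7
6│· · · ♟ · · · ·│6
5│· · · · · · · ·│5
4│· · · · · · · ·│4
3│· ♙ · · · · · ·│3
2│♙ · ♙ ♙ ♙ ♙ ♙ ♙│2
1│♖ ♘ ♗ ♕ ♔ ♗ ♘ ♖│1
  ─────────────────
  a b c d e f g h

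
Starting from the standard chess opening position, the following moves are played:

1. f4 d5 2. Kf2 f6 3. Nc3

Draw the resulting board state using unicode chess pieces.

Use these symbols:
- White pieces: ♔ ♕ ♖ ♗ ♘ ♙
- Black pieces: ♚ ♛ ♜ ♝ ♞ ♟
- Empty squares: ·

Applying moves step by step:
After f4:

♜ ♞ ♝ ♛ ♚ ♝ ♞ ♜
♟ ♟ ♟ ♟ ♟ ♟ ♟ ♟
· · · · · · · ·
· · · · · · · ·
· · · · · ♙ · ·
· · · · · · · ·
♙ ♙ ♙ ♙ ♙ · ♙ ♙
♖ ♘ ♗ ♕ ♔ ♗ ♘ ♖


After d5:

♜ ♞ ♝ ♛ ♚ ♝ ♞ ♜
♟ ♟ ♟ · ♟ ♟ ♟ ♟
· · · · · · · ·
· · · ♟ · · · ·
· · · · · ♙ · ·
· · · · · · · ·
♙ ♙ ♙ ♙ ♙ · ♙ ♙
♖ ♘ ♗ ♕ ♔ ♗ ♘ ♖


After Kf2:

♜ ♞ ♝ ♛ ♚ ♝ ♞ ♜
♟ ♟ ♟ · ♟ ♟ ♟ ♟
· · · · · · · ·
· · · ♟ · · · ·
· · · · · ♙ · ·
· · · · · · · ·
♙ ♙ ♙ ♙ ♙ ♔ ♙ ♙
♖ ♘ ♗ ♕ · ♗ ♘ ♖


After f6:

♜ ♞ ♝ ♛ ♚ ♝ ♞ ♜
♟ ♟ ♟ · ♟ · ♟ ♟
· · · · · ♟ · ·
· · · ♟ · · · ·
· · · · · ♙ · ·
· · · · · · · ·
♙ ♙ ♙ ♙ ♙ ♔ ♙ ♙
♖ ♘ ♗ ♕ · ♗ ♘ ♖


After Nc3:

♜ ♞ ♝ ♛ ♚ ♝ ♞ ♜
♟ ♟ ♟ · ♟ · ♟ ♟
· · · · · ♟ · ·
· · · ♟ · · · ·
· · · · · ♙ · ·
· · ♘ · · · · ·
♙ ♙ ♙ ♙ ♙ ♔ ♙ ♙
♖ · ♗ ♕ · ♗ ♘ ♖



  a b c d e f g h
  ─────────────────
8│♜ ♞ ♝ ♛ ♚ ♝ ♞ ♜│8
7│♟ ♟ ♟ · ♟ · ♟ ♟│7
6│· · · · · ♟ · ·│6
5│· · · ♟ · · · ·│5
4│· · · · · ♙ · ·│4
3│· · ♘ · · · · ·│3
2│♙ ♙ ♙ ♙ ♙ ♔ ♙ ♙│2
1│♖ · ♗ ♕ · ♗ ♘ ♖│1
  ─────────────────
  a b c d e f g h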